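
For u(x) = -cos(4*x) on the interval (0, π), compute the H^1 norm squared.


||u||_{H^1(0,π)}^2 = 17*π/2

u'(x) = 4*sin(4*x).
Expand u² and (u')² and integrate term by term on (0, π), using: for integers n ≥ 1, ∫_0^π sin²(nx) dx = ∫_0^π cos²(nx) dx = π/2; for n ≠ n', ∫_0^π sin(nx)sin(n'x) dx = ∫_0^π cos(nx)cos(n'x) dx = 0; and by product-to-sum, ∫_0^π sin(nx)cos(n'x) dx = ½∫_0^π [sin((n+n')x) + sin((n−n')x)] dx, which is 0 when n+n' is even and 2n/(n²−n'²) when n+n' is odd (it need not vanish on (0, π)).
  u² squared terms: (-1)²·∫cos(4x)² dx = 1·π/2 = π/2.
  So ∫_0^π u² dx = π/2.
  (u')² squared terms: (4)²·∫sin(4x)² dx = 16·π/2 = 8*π.
  So ∫_0^π (u')² dx = 8*π.
||u||_{H^1}^2 = (π/2) + (8*π) = 17*π/2.


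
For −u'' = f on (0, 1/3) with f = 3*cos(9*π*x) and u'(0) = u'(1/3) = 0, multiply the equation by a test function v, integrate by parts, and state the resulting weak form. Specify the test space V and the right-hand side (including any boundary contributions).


V = H^1(0, 1/3) (no boundary constraint on v; u is determined up to an additive constant); weak form: ∫_0^1/3 u'v' dx = ∫_0^1/3 (3*cos(9*π*x)) v dx for all v ∈ V.

Multiply both sides by a test function v and integrate from 0 to 1/3:
  ∫_0^1/3 −u''(x) v(x) dx = ∫_0^1/3 f(x) v(x) dx.
Integrate the LHS by parts once:
  ∫_0^1/3 −u'' v dx = −[u'(x) v(x)]_0^1/3 + ∫_0^1/3 u'(x) v'(x) dx.
Thus ∫_0^1/3 u'(x) v'(x) dx = ∫_0^1/3 f(x) v(x) dx + [u'(x) v(x)]_0^1/3.
Choose V so that boundary terms are either known or forced to vanish.
u has homogeneous Neumann: u'(0) = u'(1/3) = 0. So [u' v]_0^1/3 = 0·v(1/3) − 0·v(0) = 0 for any v; take V = H^1(0, 1/3).
Weak formulation: find u (satisfying any essential BC) such that ∫_0^1/3 u'(x) v'(x) dx = ∫_0^1/3 f v dx for all v ∈ V (homogeneous Neumann, so boundary terms vanish).
Substituting f(x) = 3*cos(9*π*x), the right-hand side is ∫_0^1/3 (3*cos(9*π*x)) v dx.
Compatibility check (pure Neumann): taking v ≡ 1 ∈ V gives 0 = ∫_0^1/3 f dx + (0) − (0), i.e. ∫_0^1/3 f dx must equal u'(0) − u'(1/3) = 0. Indeed ∫_0^1/3 (3*cos(9*π*x)) dx = 0, so the data are compatible. The solution is then unique only up to an additive constant (fix it e.g. by requiring ∫_0^1/3 u dx = 0).


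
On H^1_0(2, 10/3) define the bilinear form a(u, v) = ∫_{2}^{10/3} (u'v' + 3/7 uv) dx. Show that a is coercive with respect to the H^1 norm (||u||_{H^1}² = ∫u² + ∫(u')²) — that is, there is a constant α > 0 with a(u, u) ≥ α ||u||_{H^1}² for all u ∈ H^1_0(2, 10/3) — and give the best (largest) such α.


α = 3*(16 + 21*π^2)/(7*(16 + 9*π^2))

Coercivity of a(·,·) on H^1_0(2, 10/3) means a(u, u) ≥ α ||u||_{H^1}² for every u ∈ H^1_0.
The interval has length L = 4/3, and Poincaré/coercivity depend only on L. Here a(u, u) = ∫(u')² + (3/7)·∫u².
Here 0 < c = 3/7 < 1. The condition a(u,u) ≥ α||u||_{H^1}² reads (1−α)∫(u')² ≥ (α−c)∫u². Any admissible α is ≤ 1 (rapidly oscillating u have ∫u²/∫(u')² → 0), and α = 1 would force 0 ≥ (1−c)∫u², impossible since c < 1; so 1−α > 0. By the sharp Poincaré inequality on H^1_0 of an interval of length L, ∫(u')² ≥ (π/L)²∫u² with equality for the first sine mode sin(π(x−x₀)/L) (x₀ the left endpoint), so the inequality holds for all u iff (1−α)(π/L)² ≥ α − c, i.e. α ≤ ((π/L)² + c)/((π/L)² + 1) = (1 + c(L/π)²)/(1 + (L/π)²). With (π/L)² = 9*π^2/16 and c = 3/7, the largest admissible constant is α = ((π/L)² + c)/((π/L)² + 1).
Simplifying, α = 3*(16 + 21*π^2)/(7*(16 + 9*π^2)).


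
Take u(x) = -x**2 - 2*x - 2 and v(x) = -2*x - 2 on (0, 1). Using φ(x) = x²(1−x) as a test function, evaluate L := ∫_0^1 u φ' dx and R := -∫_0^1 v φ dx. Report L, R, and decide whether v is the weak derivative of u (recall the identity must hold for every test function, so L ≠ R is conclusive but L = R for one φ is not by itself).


LHS = 4/15, RHS = 4/15. Yes, v = u' weakly.

u(x) = -x**2 - 2*x - 2, classical derivative u'(x) = -2*x - 2.
φ(x) = x²(1−x), so φ'(x) = x*(2 - 3*x).
Note φ(0) = φ(1) = 0, so the boundary term u·φ vanishes.
LHS = ∫_0^1 u(x) φ'(x) dx = ∫_0^1 (3*x^4 + 4*x^3 + 2*x^2 - 4*x) dx. Term by term:
  ∫_0^1 3*x^4 dx = 3/5;  ∫_0^1 4*x^3 dx = 1;  ∫_0^1 2*x^2 dx = 2/3;
  ∫_0^1 -4*x dx = -2.
Sum: 3/5 + 1 + 2/3 − 2 = 4/15.
So LHS = 4/15.
∫_0^1 v(x) φ(x) dx = ∫_0^1 (2*x^4 - 2*x^2) dx. Term by term:
  ∫_0^1 2*x^4 dx = 2/5;  ∫_0^1 -2*x^2 dx = -2/3.
Sum: 2/5 − 2/3 = -4/15.
So RHS = -∫_0^1 v(x) φ(x) dx = 4/15.
LHS = RHS, so the identity holds for this test φ.
Moreover u is smooth here and v(x) = u'(x) = -2*x - 2 pointwise, so the identity holds for every test function. Hence v is the weak derivative of u.


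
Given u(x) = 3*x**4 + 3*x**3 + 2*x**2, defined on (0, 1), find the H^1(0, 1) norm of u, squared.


||u||_{H^1}^2 = 52229/420

The H^1 norm (squared) on an interval (0, L) is
  ||u||_{H^1}^2 = ∫_0^L u(x)^2 dx + ∫_0^L u'(x)^2 dx.
Compute u'(x) = 12*x**3 + 9*x**2 + 4*x.
Then u(x)^2 = 9*x**8 + 18*x**7 + 21*x**6 + 12*x**5 + 4*x**4 and u'(x)^2 = 144*x**6 + 216*x**5 + 177*x**4 + 72*x**3 + 16*x**2.
Integrate each monomial from 0 to 1 using ∫_0^1 c·x^n dx = c·1^(n+1)/(n+1):
  ∫_0^1 u(x)^2 dx = ∫_0^1 (9*x^8 + 18*x^7 + 21*x^6 + 12*x^5 + 4*x^4) dx. Term by term:
    ∫_0^1 9*x^8 dx = 1;  ∫_0^1 18*x^7 dx = 9/4;  ∫_0^1 21*x^6 dx = 3;
    ∫_0^1 12*x^5 dx = 2;  ∫_0^1 4*x^4 dx = 4/5.
  Sum: 1 + 9/4 + 3 + 2 + 4/5 = 181/20.
  ∫_0^1 u'(x)^2 dx = ∫_0^1 (144*x^6 + 216*x^5 + 177*x^4 + 72*x^3 + 16*x^2) dx. Term by term:
    ∫_0^1 144*x^6 dx = 144/7;  ∫_0^1 216*x^5 dx = 36;  ∫_0^1 177*x^4 dx = 177/5;
    ∫_0^1 72*x^3 dx = 18;  ∫_0^1 16*x^2 dx = 16/3.
  Sum: 144/7 + 36 + 177/5 + 18 + 16/3 = 12107/105.
Adding: ||u||_{H^1}^2 = 181/20 + 12107/105 = 52229/420.


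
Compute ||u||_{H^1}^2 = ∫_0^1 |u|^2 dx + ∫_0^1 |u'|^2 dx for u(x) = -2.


||u||_{H^1}^2 = 4

The H^1 norm (squared) on an interval (0, L) is
  ||u||_{H^1}^2 = ∫_0^L u(x)^2 dx + ∫_0^L u'(x)^2 dx.
Compute u'(x) = 0.
Then u(x)^2 = 4 and u'(x)^2 = 0.
Integrate each monomial from 0 to 1 using ∫_0^1 c·x^n dx = c·1^(n+1)/(n+1):
  ∫_0^1 u(x)^2 dx = ∫_0^1 (4) dx. Term by term:
    ∫_0^1 4 dx = 4.
  ∫_0^1 u'(x)^2 dx = ∫_0^1 (0) dx. Term by term:
    ∫_0^1 0 dx = 0.
Adding: ||u||_{H^1}^2 = 4 + 0 = 4.


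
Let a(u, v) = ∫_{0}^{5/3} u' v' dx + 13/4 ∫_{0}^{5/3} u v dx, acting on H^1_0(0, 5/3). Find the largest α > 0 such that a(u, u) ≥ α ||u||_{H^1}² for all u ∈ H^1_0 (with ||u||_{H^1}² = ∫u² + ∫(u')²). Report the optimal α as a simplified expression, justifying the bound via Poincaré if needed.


α = 1

Coercivity of a(·,·) on H^1_0(0, 5/3) means a(u, u) ≥ α ||u||_{H^1}² for every u ∈ H^1_0.
The interval has length L = 5/3, and Poincaré/coercivity depend only on L. Here a(u, u) = ∫(u')² + (13/4)·∫u².
Here c = 13/4 ≥ 1, so a(u,u) = ∫(u')² + c∫u² ≥ ∫(u')² + ∫u² = ||u||_{H^1}², i.e. α = 1 works. No larger α is possible: a(u,u) ≥ α||u||_{H^1}² means (1−α)∫(u')² ≥ (α−c)∫u², and for the modes u_n = sin(nπ(x−x₀)/L) (x₀ the left endpoint) one has ∫u_n²/∫(u_n')² = (L/(nπ))² → 0, so a(u_n,u_n)/||u_n||_{H^1}² → 1. Hence the optimal constant is α = 1.
Therefore α = 1.


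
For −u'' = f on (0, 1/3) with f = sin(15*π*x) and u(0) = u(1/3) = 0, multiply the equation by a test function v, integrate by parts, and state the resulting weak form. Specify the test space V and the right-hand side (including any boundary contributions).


V = H^1_0(0, 1/3) (so v(0) = v(1/3) = 0); weak form: ∫_0^1/3 u'v' dx = ∫_0^1/3 (sin(15*π*x)) v dx for all v ∈ V.

Multiply both sides by a test function v and integrate from 0 to 1/3:
  ∫_0^1/3 −u''(x) v(x) dx = ∫_0^1/3 f(x) v(x) dx.
Integrate the LHS by parts once:
  ∫_0^1/3 −u'' v dx = −[u'(x) v(x)]_0^1/3 + ∫_0^1/3 u'(x) v'(x) dx.
Thus ∫_0^1/3 u'(x) v'(x) dx = ∫_0^1/3 f(x) v(x) dx + [u'(x) v(x)]_0^1/3.
Choose V so that boundary terms are either known or forced to vanish.
u is Dirichlet: u(0) = u(1/3) = 0. Let V = H^1_0(0, 1/3); then v(0) = v(1/3) = 0, and [u' v]_0^1/3 = 0.
Weak formulation: find u (satisfying any essential BC) such that ∫_0^1/3 u'(x) v'(x) dx = ∫_0^1/3 f v dx for all v ∈ V.
Substituting f(x) = sin(15*π*x), the right-hand side is ∫_0^1/3 (sin(15*π*x)) v dx.


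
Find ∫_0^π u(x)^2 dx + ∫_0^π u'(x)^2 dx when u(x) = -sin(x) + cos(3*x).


||u||_{H^1(0,π)}^2 = 6*π

u'(x) = -3*sin(3*x) - cos(x).
Expand u² and (u')² and integrate term by term on (0, π), using: for integers n ≥ 1, ∫_0^π sin²(nx) dx = ∫_0^π cos²(nx) dx = π/2; for n ≠ n', ∫_0^π sin(nx)sin(n'x) dx = ∫_0^π cos(nx)cos(n'x) dx = 0; and by product-to-sum, ∫_0^π sin(nx)cos(n'x) dx = ½∫_0^π [sin((n+n')x) + sin((n−n')x)] dx, which is 0 when n+n' is even and 2n/(n²−n'²) when n+n' is odd (it need not vanish on (0, π)).
  u² squared terms: (-1)²·∫sin(x)² dx = 1·π/2 = π/2;  (1)²·∫cos(3x)² dx = 1·π/2 = π/2.
  u² cross terms: 2·(-1)·(1)·∫sin(x)·cos(3x) dx = -2·(0) = 0.
  So ∫_0^π u² dx = π/2 + π/2 + 0 = π.
  (u')² squared terms: (-1)²·∫cos(x)² dx = 1·π/2 = π/2;  (-3)²·∫sin(3x)² dx = 9·π/2 = 9*π/2.
  (u')² cross terms: 2·(-1)·(-3)·∫cos(x)·sin(3x) dx = 6·(0) = 0.
  So ∫_0^π (u')² dx = π/2 + 9*π/2 + 0 = 5*π.
||u||_{H^1}^2 = (π) + (5*π) = 6*π.


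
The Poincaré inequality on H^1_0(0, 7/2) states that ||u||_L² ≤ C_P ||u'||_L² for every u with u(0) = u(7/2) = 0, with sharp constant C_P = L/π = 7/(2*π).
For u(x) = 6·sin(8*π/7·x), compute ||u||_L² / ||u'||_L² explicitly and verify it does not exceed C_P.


||u||_L² / ||u'||_L² = 7/(8*π) < C_P = 7/(2*π).

u(x) = 6·sin(8*π/7·x), so u'(x) = 48*π*cos(8*π*x/7)/7.
Writing u(x) = A·sin(kπx/L) with A = 6 and k = 4, use ∫_0^L sin²(kπx/L) dx = L/2 and ∫_0^L cos²(kπx/L) dx = L/2.
u² = 36·sin²(8*π/7·x) and (u')² = 2304*π^2/49·cos²(8*π/7·x), and each of sin², cos² integrates to L/2 = 7/4 over (0, 7/2).
∫_0^7/2 u² dx = 63, so ||u||_L² = 3*sqrt(7).
∫_0^7/2 (u')² dx = 576*π^2/7, so ||u'||_L² = 24*sqrt(7)*π/7.
Ratio ||u||_L² / ||u'||_L² = 7/(8*π).
Sharp Poincaré constant on H^1_0(0, 7/2) is C_P = L/π = 7/(2*π), achieved by sin(2*π/7·x).
This is the k = 4 harmonic; the ratio L/(kπ) is strictly less than C_P = L/π, consistent with the sharp inequality ||u||_L² ≤ C_P ||u'||_L².


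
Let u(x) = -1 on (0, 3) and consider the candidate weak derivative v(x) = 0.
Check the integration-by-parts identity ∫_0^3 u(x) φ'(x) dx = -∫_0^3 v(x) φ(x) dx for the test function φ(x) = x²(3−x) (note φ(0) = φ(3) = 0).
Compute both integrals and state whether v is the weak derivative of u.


LHS = 0, RHS = 0. Yes, v = u' weakly.

u(x) = -1, classical derivative u'(x) = 0.
φ(x) = x²(3−x), so φ'(x) = 3*x*(2 - x).
Note φ(0) = φ(3) = 0, so the boundary term u·φ vanishes.
LHS = ∫_0^3 u(x) φ'(x) dx = ∫_0^3 (3*x^2 - 6*x) dx. Term by term:
  ∫_0^3 3*x^2 dx = 27;  ∫_0^3 -6*x dx = -27.
Sum: 27 − 27 = 0.
So LHS = 0.
∫_0^3 v(x) φ(x) dx = ∫_0^3 (0) dx. Term by term:
  ∫_0^3 0 dx = 0.
So RHS = -∫_0^3 v(x) φ(x) dx = 0.
LHS = RHS, so the identity holds for this test φ.
Moreover u is smooth here and v(x) = u'(x) = 0 pointwise, so the identity holds for every test function. Hence v is the weak derivative of u.


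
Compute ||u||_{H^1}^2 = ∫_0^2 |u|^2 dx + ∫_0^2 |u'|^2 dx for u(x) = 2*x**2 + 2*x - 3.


||u||_{H^1}^2 = 1694/15

The H^1 norm (squared) on an interval (0, L) is
  ||u||_{H^1}^2 = ∫_0^L u(x)^2 dx + ∫_0^L u'(x)^2 dx.
Compute u'(x) = 4*x + 2.
Then u(x)^2 = 4*x**4 + 8*x**3 - 8*x**2 - 12*x + 9 and u'(x)^2 = 16*x**2 + 16*x + 4.
Integrate each monomial from 0 to 2 using ∫_0^2 c·x^n dx = c·2^(n+1)/(n+1):
  ∫_0^2 u(x)^2 dx = ∫_0^2 (4*x^4 + 8*x^3 - 8*x^2 - 12*x + 9) dx. Term by term:
    ∫_0^2 4*x^4 dx = 128/5;  ∫_0^2 8*x^3 dx = 32;  ∫_0^2 -8*x^2 dx = -64/3;
    ∫_0^2 -12*x dx = -24;  ∫_0^2 9 dx = 18.
  Sum: 128/5 + 32 − 64/3 − 24 + 18 = 454/15.
  ∫_0^2 u'(x)^2 dx = ∫_0^2 (16*x^2 + 16*x + 4) dx. Term by term:
    ∫_0^2 16*x^2 dx = 128/3;  ∫_0^2 16*x dx = 32;  ∫_0^2 4 dx = 8.
  Sum: 128/3 + 32 + 8 = 248/3.
Adding: ||u||_{H^1}^2 = 454/15 + 248/3 = 1694/15.


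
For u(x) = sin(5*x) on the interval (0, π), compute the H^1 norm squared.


||u||_{H^1(0,π)}^2 = 13*π

u'(x) = 5*cos(5*x).
Expand u² and (u')² and integrate term by term on (0, π), using: for integers n ≥ 1, ∫_0^π sin²(nx) dx = ∫_0^π cos²(nx) dx = π/2; for n ≠ n', ∫_0^π sin(nx)sin(n'x) dx = ∫_0^π cos(nx)cos(n'x) dx = 0; and by product-to-sum, ∫_0^π sin(nx)cos(n'x) dx = ½∫_0^π [sin((n+n')x) + sin((n−n')x)] dx, which is 0 when n+n' is even and 2n/(n²−n'²) when n+n' is odd (it need not vanish on (0, π)).
  u² squared terms: (1)²·∫sin(5x)² dx = 1·π/2 = π/2.
  So ∫_0^π u² dx = π/2.
  (u')² squared terms: (5)²·∫cos(5x)² dx = 25·π/2 = 25*π/2.
  So ∫_0^π (u')² dx = 25*π/2.
||u||_{H^1}^2 = (π/2) + (25*π/2) = 13*π.


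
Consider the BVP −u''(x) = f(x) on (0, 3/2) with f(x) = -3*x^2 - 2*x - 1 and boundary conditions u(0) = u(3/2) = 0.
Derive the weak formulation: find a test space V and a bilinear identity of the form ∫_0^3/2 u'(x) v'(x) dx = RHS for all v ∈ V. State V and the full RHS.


V = H^1_0(0, 3/2) (so v(0) = v(3/2) = 0); weak form: ∫_0^3/2 u'v' dx = ∫_0^3/2 (-3*x^2 - 2*x - 1) v dx for all v ∈ V.

Multiply both sides by a test function v and integrate from 0 to 3/2:
  ∫_0^3/2 −u''(x) v(x) dx = ∫_0^3/2 f(x) v(x) dx.
Integrate the LHS by parts once:
  ∫_0^3/2 −u'' v dx = −[u'(x) v(x)]_0^3/2 + ∫_0^3/2 u'(x) v'(x) dx.
Thus ∫_0^3/2 u'(x) v'(x) dx = ∫_0^3/2 f(x) v(x) dx + [u'(x) v(x)]_0^3/2.
Choose V so that boundary terms are either known or forced to vanish.
u is Dirichlet: u(0) = u(3/2) = 0. Let V = H^1_0(0, 3/2); then v(0) = v(3/2) = 0, and [u' v]_0^3/2 = 0.
Weak formulation: find u (satisfying any essential BC) such that ∫_0^3/2 u'(x) v'(x) dx = ∫_0^3/2 f v dx for all v ∈ V.
Substituting f(x) = -3*x^2 - 2*x - 1, the right-hand side is ∫_0^3/2 (-3*x^2 - 2*x - 1) v dx.


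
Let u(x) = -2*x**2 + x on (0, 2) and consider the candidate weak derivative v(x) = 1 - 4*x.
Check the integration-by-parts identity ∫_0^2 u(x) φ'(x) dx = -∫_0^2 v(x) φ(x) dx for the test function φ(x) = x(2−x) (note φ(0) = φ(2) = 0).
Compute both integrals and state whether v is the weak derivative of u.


LHS = 4, RHS = 4. Yes, v = u' weakly.

u(x) = -2*x**2 + x, classical derivative u'(x) = 1 - 4*x.
φ(x) = x(2−x), so φ'(x) = 2 - 2*x.
Note φ(0) = φ(2) = 0, so the boundary term u·φ vanishes.
LHS = ∫_0^2 u(x) φ'(x) dx = ∫_0^2 (4*x^3 - 6*x^2 + 2*x) dx. Term by term:
  ∫_0^2 4*x^3 dx = 16;  ∫_0^2 -6*x^2 dx = -16;  ∫_0^2 2*x dx = 4.
Sum: 16 − 16 + 4 = 4.
So LHS = 4.
∫_0^2 v(x) φ(x) dx = ∫_0^2 (4*x^3 - 9*x^2 + 2*x) dx. Term by term:
  ∫_0^2 4*x^3 dx = 16;  ∫_0^2 -9*x^2 dx = -24;  ∫_0^2 2*x dx = 4.
Sum: 16 − 24 + 4 = -4.
So RHS = -∫_0^2 v(x) φ(x) dx = 4.
LHS = RHS, so the identity holds for this test φ.
Moreover u is smooth here and v(x) = u'(x) = 1 - 4*x pointwise, so the identity holds for every test function. Hence v is the weak derivative of u.


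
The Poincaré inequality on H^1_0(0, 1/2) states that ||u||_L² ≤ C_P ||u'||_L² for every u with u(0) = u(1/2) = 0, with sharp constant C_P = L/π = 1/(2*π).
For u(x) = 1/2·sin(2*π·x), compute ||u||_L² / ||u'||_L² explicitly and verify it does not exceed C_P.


||u||_L² / ||u'||_L² = 1/(2*π) = C_P.

u(x) = 1/2·sin(2*π·x), so u'(x) = π*cos(2*π*x).
Writing u(x) = A·sin(kπx/L) with A = 1/2 and k = 1, use ∫_0^L sin²(kπx/L) dx = L/2 and ∫_0^L cos²(kπx/L) dx = L/2.
u² = 1/4·sin²(2*π·x) and (u')² = π^2·cos²(2*π·x), and each of sin², cos² integrates to L/2 = 1/4 over (0, 1/2).
∫_0^1/2 u² dx = 1/16, so ||u||_L² = 1/4.
∫_0^1/2 (u')² dx = π^2/4, so ||u'||_L² = π/2.
Ratio ||u||_L² / ||u'||_L² = 1/(2*π).
Sharp Poincaré constant on H^1_0(0, 1/2) is C_P = L/π = 1/(2*π), achieved by sin(2*π·x).
This is the k = 1 eigenfunction (up to amplitude), so the ratio equals the sharp Poincaré constant exactly.


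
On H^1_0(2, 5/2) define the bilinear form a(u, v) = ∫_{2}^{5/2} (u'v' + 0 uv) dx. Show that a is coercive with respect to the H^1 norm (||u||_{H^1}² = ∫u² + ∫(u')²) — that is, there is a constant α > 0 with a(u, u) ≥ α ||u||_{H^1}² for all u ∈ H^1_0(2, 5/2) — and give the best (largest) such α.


α = 4*π^2/(1 + 4*π^2)

Coercivity of a(·,·) on H^1_0(2, 5/2) means a(u, u) ≥ α ||u||_{H^1}² for every u ∈ H^1_0.
The interval has length L = 1/2, and Poincaré/coercivity depend only on L. Here a(u, u) = ∫(u')² + (0)·∫u².
Here c = 0, so a(u,u) = ∫(u')² alone. The condition a(u,u) ≥ α||u||_{H^1}² reads (1−α)∫(u')² ≥ (α−c)∫u². Any admissible α is ≤ 1 (rapidly oscillating u have ∫u²/∫(u')² → 0), and α = 1 would force 0 ≥ (1−c)∫u², impossible since c < 1; so 1−α > 0. By the sharp Poincaré inequality on H^1_0 of an interval of length L, ∫(u')² ≥ (π/L)²∫u² with equality for the first sine mode sin(π(x−x₀)/L) (x₀ the left endpoint), so the inequality holds for all u iff (1−α)(π/L)² ≥ α − c, i.e. α ≤ ((π/L)² + c)/((π/L)² + 1) = (1 + c(L/π)²)/(1 + (L/π)²). (Direct route, valid since c ≤ 0: Poincaré gives c∫u² ≥ c(L/π)²∫(u')², so a(u,u) ≥ (1 + c(L/π)²)∫(u')², while ||u||_{H^1}² ≤ (1 + (L/π)²)∫(u')²; dividing yields the same α.) With (π/L)² = 4*π^2 and c = 0, the largest admissible constant is α = ((π/L)² + c)/((π/L)² + 1).
Simplifying, α = 4*π^2/(1 + 4*π^2).


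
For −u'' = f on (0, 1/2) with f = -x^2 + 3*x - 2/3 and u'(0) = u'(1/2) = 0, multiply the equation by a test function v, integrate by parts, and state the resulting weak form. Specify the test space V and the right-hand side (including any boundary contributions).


V = H^1(0, 1/2) (no boundary constraint on v; u is determined up to an additive constant); weak form: ∫_0^1/2 u'v' dx = ∫_0^1/2 (-x^2 + 3*x - 2/3) v dx for all v ∈ V.

Multiply both sides by a test function v and integrate from 0 to 1/2:
  ∫_0^1/2 −u''(x) v(x) dx = ∫_0^1/2 f(x) v(x) dx.
Integrate the LHS by parts once:
  ∫_0^1/2 −u'' v dx = −[u'(x) v(x)]_0^1/2 + ∫_0^1/2 u'(x) v'(x) dx.
Thus ∫_0^1/2 u'(x) v'(x) dx = ∫_0^1/2 f(x) v(x) dx + [u'(x) v(x)]_0^1/2.
Choose V so that boundary terms are either known or forced to vanish.
u has homogeneous Neumann: u'(0) = u'(1/2) = 0. So [u' v]_0^1/2 = 0·v(1/2) − 0·v(0) = 0 for any v; take V = H^1(0, 1/2).
Weak formulation: find u (satisfying any essential BC) such that ∫_0^1/2 u'(x) v'(x) dx = ∫_0^1/2 f v dx for all v ∈ V (homogeneous Neumann, so boundary terms vanish).
Substituting f(x) = -x^2 + 3*x - 2/3, the right-hand side is ∫_0^1/2 (-x^2 + 3*x - 2/3) v dx.
Compatibility check (pure Neumann): taking v ≡ 1 ∈ V gives 0 = ∫_0^1/2 f dx + (0) − (0), i.e. ∫_0^1/2 f dx must equal u'(0) − u'(1/2) = 0. Indeed ∫_0^1/2 (-x^2 + 3*x - 2/3) dx = 0, so the data are compatible. The solution is then unique only up to an additive constant (fix it e.g. by requiring ∫_0^1/2 u dx = 0).


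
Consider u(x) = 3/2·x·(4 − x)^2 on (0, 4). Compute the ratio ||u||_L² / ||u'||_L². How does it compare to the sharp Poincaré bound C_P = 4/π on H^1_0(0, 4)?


||u||_L² / ||u'||_L² = 2*sqrt(14)/7 < C_P = 4/π.

u(x) = 3/2·x·(4 − x)^2, so u'(x) = 3*(x/2 - 2)*(3*x - 4).
u(x) = 3/2·x·(4 − x)^2 vanishes at x = 0 and x = 4, so u ∈ H^1_0(0, 4). Differentiate via the product rule and integrate the resulting polynomials term by term.
  ∫_0^4 u² dx = ∫_0^4 (9*x^6/4 - 36*x^5 + 216*x^4 - 576*x^3 + 576*x^2) dx. Term by term:
    ∫_0^4 9*x^6/4 dx = 36864/7;  ∫_0^4 -36*x^5 dx = -24576;  ∫_0^4 216*x^4 dx = 221184/5;
    ∫_0^4 -576*x^3 dx = -36864;  ∫_0^4 576*x^2 dx = 12288.
  Sum: 36864/7 − 24576 + 221184/5 − 36864 + 12288 = 12288/35.
  ∫_0^4 (u')² dx = ∫_0^4 (81*x^4/4 - 216*x^3 + 792*x^2 - 1152*x + 576) dx. Term by term:
    ∫_0^4 81*x^4/4 dx = 20736/5;  ∫_0^4 -216*x^3 dx = -13824;  ∫_0^4 792*x^2 dx = 16896;
    ∫_0^4 -1152*x dx = -9216;  ∫_0^4 576 dx = 2304.
  Sum: 20736/5 − 13824 + 16896 − 9216 + 2304 = 1536/5.
∫_0^4 u² dx = 12288/35, so ||u||_L² = 64*sqrt(105)/35.
∫_0^4 (u')² dx = 1536/5, so ||u'||_L² = 16*sqrt(30)/5.
Ratio ||u||_L² / ||u'||_L² = 2*sqrt(14)/7.
Sharp Poincaré constant on H^1_0(0, 4) is C_P = L/π = 4/π, achieved by sin(π/4·x).
A polynomial bump cannot attain the sharp Poincaré constant (only the first sine eigenfunction does), so the ratio is strictly less than C_P, consistent with ||u||_L² ≤ C_P ||u'||_L².


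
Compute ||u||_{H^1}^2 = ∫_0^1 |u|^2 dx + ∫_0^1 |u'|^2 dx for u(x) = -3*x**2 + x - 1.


||u||_{H^1}^2 = 289/30

The H^1 norm (squared) on an interval (0, L) is
  ||u||_{H^1}^2 = ∫_0^L u(x)^2 dx + ∫_0^L u'(x)^2 dx.
Compute u'(x) = 1 - 6*x.
Then u(x)^2 = 9*x**4 - 6*x**3 + 7*x**2 - 2*x + 1 and u'(x)^2 = 36*x**2 - 12*x + 1.
Integrate each monomial from 0 to 1 using ∫_0^1 c·x^n dx = c·1^(n+1)/(n+1):
  ∫_0^1 u(x)^2 dx = ∫_0^1 (9*x^4 - 6*x^3 + 7*x^2 - 2*x + 1) dx. Term by term:
    ∫_0^1 9*x^4 dx = 9/5;  ∫_0^1 -6*x^3 dx = -3/2;  ∫_0^1 7*x^2 dx = 7/3;
    ∫_0^1 -2*x dx = -1;  ∫_0^1 1 dx = 1.
  Sum: 9/5 − 3/2 + 7/3 − 1 + 1 = 79/30.
  ∫_0^1 u'(x)^2 dx = ∫_0^1 (36*x^2 - 12*x + 1) dx. Term by term:
    ∫_0^1 36*x^2 dx = 12;  ∫_0^1 -12*x dx = -6;  ∫_0^1 1 dx = 1.
  Sum: 12 − 6 + 1 = 7.
Adding: ||u||_{H^1}^2 = 79/30 + 7 = 289/30.


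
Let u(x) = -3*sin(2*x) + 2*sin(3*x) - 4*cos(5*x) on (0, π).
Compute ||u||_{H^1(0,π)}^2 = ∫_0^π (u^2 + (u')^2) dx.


||u||_{H^1(0,π)}^2 = -832/7 + 501*π/2

u'(x) = 20*sin(5*x) - 6*cos(2*x) + 6*cos(3*x).
Expand u² and (u')² and integrate term by term on (0, π), using: for integers n ≥ 1, ∫_0^π sin²(nx) dx = ∫_0^π cos²(nx) dx = π/2; for n ≠ n', ∫_0^π sin(nx)sin(n'x) dx = ∫_0^π cos(nx)cos(n'x) dx = 0; and by product-to-sum, ∫_0^π sin(nx)cos(n'x) dx = ½∫_0^π [sin((n+n')x) + sin((n−n')x)] dx, which is 0 when n+n' is even and 2n/(n²−n'²) when n+n' is odd (it need not vanish on (0, π)).
  u² squared terms: (-4)²·∫cos(5x)² dx = 16·π/2 = 8*π;  (-3)²·∫sin(2x)² dx = 9·π/2 = 9*π/2;  (2)²·∫sin(3x)² dx = 4·π/2 = 2*π.
  u² cross terms: 2·(-4)·(-3)·∫cos(5x)·sin(2x) dx = 24·(-4/21) = -32/7;  2·(-4)·(2)·∫cos(5x)·sin(3x) dx = -16·(0) = 0;  2·(-3)·(2)·∫sin(2x)·sin(3x) dx = -12·(0) = 0.
  So ∫_0^π u² dx = 8*π + 9*π/2 + 2*π − 32/7 + 0 + 0 = -32/7 + 29*π/2.
  (u')² squared terms: (-6)²·∫cos(2x)² dx = 36·π/2 = 18*π;  (6)²·∫cos(3x)² dx = 36·π/2 = 18*π;  (20)²·∫sin(5x)² dx = 400·π/2 = 200*π.
  (u')² cross terms: 2·(-6)·(6)·∫cos(2x)·cos(3x) dx = -72·(0) = 0;  2·(-6)·(20)·∫cos(2x)·sin(5x) dx = -240·(10/21) = -800/7;  2·(6)·(20)·∫cos(3x)·sin(5x) dx = 240·(0) = 0.
  So ∫_0^π (u')² dx = 18*π + 18*π + 200*π + 0 − 800/7 + 0 = -800/7 + 236*π.
||u||_{H^1}^2 = (-32/7 + 29*π/2) + (-800/7 + 236*π) = -832/7 + 501*π/2.


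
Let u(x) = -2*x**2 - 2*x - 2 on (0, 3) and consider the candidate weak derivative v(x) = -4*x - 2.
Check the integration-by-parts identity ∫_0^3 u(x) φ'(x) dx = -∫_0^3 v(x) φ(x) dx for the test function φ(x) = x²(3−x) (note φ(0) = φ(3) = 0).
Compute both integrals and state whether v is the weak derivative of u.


LHS = 621/10, RHS = 621/10. Yes, v = u' weakly.

u(x) = -2*x**2 - 2*x - 2, classical derivative u'(x) = -4*x - 2.
φ(x) = x²(3−x), so φ'(x) = 3*x*(2 - x).
Note φ(0) = φ(3) = 0, so the boundary term u·φ vanishes.
LHS = ∫_0^3 u(x) φ'(x) dx = ∫_0^3 (6*x^4 - 6*x^3 - 6*x^2 - 12*x) dx. Term by term:
  ∫_0^3 6*x^4 dx = 1458/5;  ∫_0^3 -6*x^3 dx = -243/2;  ∫_0^3 -6*x^2 dx = -54;
  ∫_0^3 -12*x dx = -54.
Sum: 1458/5 − 243/2 − 54 − 54 = 621/10.
So LHS = 621/10.
∫_0^3 v(x) φ(x) dx = ∫_0^3 (4*x^4 - 10*x^3 - 6*x^2) dx. Term by term:
  ∫_0^3 4*x^4 dx = 972/5;  ∫_0^3 -10*x^3 dx = -405/2;  ∫_0^3 -6*x^2 dx = -54.
Sum: 972/5 − 405/2 − 54 = -621/10.
So RHS = -∫_0^3 v(x) φ(x) dx = 621/10.
LHS = RHS, so the identity holds for this test φ.
Moreover u is smooth here and v(x) = u'(x) = -4*x - 2 pointwise, so the identity holds for every test function. Hence v is the weak derivative of u.


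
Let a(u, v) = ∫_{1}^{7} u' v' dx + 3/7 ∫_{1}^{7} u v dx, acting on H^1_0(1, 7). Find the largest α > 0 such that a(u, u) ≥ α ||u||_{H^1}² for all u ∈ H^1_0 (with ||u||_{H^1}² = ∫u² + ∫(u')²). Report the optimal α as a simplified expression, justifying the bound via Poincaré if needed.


α = (π^2 + 108/7)/(π^2 + 36)

Coercivity of a(·,·) on H^1_0(1, 7) means a(u, u) ≥ α ||u||_{H^1}² for every u ∈ H^1_0.
The interval has length L = 6, and Poincaré/coercivity depend only on L. Here a(u, u) = ∫(u')² + (3/7)·∫u².
Here 0 < c = 3/7 < 1. The condition a(u,u) ≥ α||u||_{H^1}² reads (1−α)∫(u')² ≥ (α−c)∫u². Any admissible α is ≤ 1 (rapidly oscillating u have ∫u²/∫(u')² → 0), and α = 1 would force 0 ≥ (1−c)∫u², impossible since c < 1; so 1−α > 0. By the sharp Poincaré inequality on H^1_0 of an interval of length L, ∫(u')² ≥ (π/L)²∫u² with equality for the first sine mode sin(π(x−x₀)/L) (x₀ the left endpoint), so the inequality holds for all u iff (1−α)(π/L)² ≥ α − c, i.e. α ≤ ((π/L)² + c)/((π/L)² + 1) = (1 + c(L/π)²)/(1 + (L/π)²). With (π/L)² = π^2/36 and c = 3/7, the largest admissible constant is α = ((π/L)² + c)/((π/L)² + 1).
Simplifying, α = (π^2 + 108/7)/(π^2 + 36).


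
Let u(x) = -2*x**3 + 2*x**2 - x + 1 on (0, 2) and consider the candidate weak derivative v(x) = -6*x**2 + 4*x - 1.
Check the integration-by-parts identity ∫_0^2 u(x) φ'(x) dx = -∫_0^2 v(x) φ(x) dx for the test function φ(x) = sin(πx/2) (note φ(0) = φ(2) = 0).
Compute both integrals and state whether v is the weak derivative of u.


LHS = -192/π^3 + 36/π, RHS = -192/π^3 + 36/π. Yes, v = u' weakly.

u(x) = -2*x**3 + 2*x**2 - x + 1, classical derivative u'(x) = -6*x**2 + 4*x - 1.
φ(x) = sin(πx/2), so φ'(x) = π*cos(π*x/2)/2.
Note φ(0) = φ(2) = 0, so the boundary term u·φ vanishes.
LHS = ∫_0^2 u(x) φ'(x) dx = ∫_0^2 (-π*x^3*cos(π*x/2) + π*x^2*cos(π*x/2) - π*x*cos(π*x/2)/2 + π*cos(π*x/2)/2) dx. Term by term:
  ∫_0^2 π*cos(π*x/2)/2 dx = 0;  ∫_0^2 π*x^2*cos(π*x/2) dx = -16/π;  ∫_0^2 -π*x^3*cos(π*x/2) dx = -192/π^3 + 48/π;
  ∫_0^2 -π*x*cos(π*x/2)/2 dx = 4/π.
Sum: 0 − 16/π + -192/π^3 + 48/π + 4/π = -192/π^3 + 36/π.
So LHS = -192/π^3 + 36/π.
∫_0^2 v(x) φ(x) dx = ∫_0^2 (-6*x^2*sin(π*x/2) + 4*x*sin(π*x/2) - sin(π*x/2)) dx. Term by term:
  ∫_0^2 -sin(π*x/2) dx = -4/π;  ∫_0^2 -6*x^2*sin(π*x/2) dx = -48/π + 192/π^3;  ∫_0^2 4*x*sin(π*x/2) dx = 16/π.
Sum: -4/π + -48/π + 192/π^3 + 16/π = -36/π + 192/π^3.
So RHS = -∫_0^2 v(x) φ(x) dx = -192/π^3 + 36/π.
LHS = RHS, so the identity holds for this test φ.
Moreover u is smooth here and v(x) = u'(x) = -6*x**2 + 4*x - 1 pointwise, so the identity holds for every test function. Hence v is the weak derivative of u.


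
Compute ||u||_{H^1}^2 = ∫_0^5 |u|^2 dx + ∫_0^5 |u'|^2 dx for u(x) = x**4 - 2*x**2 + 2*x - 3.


||u||_{H^1}^2 = 21571670/63

The H^1 norm (squared) on an interval (0, L) is
  ||u||_{H^1}^2 = ∫_0^L u(x)^2 dx + ∫_0^L u'(x)^2 dx.
Compute u'(x) = 4*x**3 - 4*x + 2.
Then u(x)^2 = x**8 - 4*x**6 + 4*x**5 - 2*x**4 - 8*x**3 + 16*x**2 - 12*x + 9 and u'(x)^2 = 16*x**6 - 32*x**4 + 16*x**3 + 16*x**2 - 16*x + 4.
Integrate each monomial from 0 to 5 using ∫_0^5 c·x^n dx = c·5^(n+1)/(n+1):
  ∫_0^5 u(x)^2 dx = ∫_0^5 (x^8 - 4*x^6 + 4*x^5 - 2*x^4 - 8*x^3 + 16*x^2 - 12*x + 9) dx. Term by term:
    ∫_0^5 x^8 dx = 1953125/9;  ∫_0^5 -4*x^6 dx = -312500/7;  ∫_0^5 4*x^5 dx = 31250/3;
    ∫_0^5 -2*x^4 dx = -1250;  ∫_0^5 -8*x^3 dx = -1250;  ∫_0^5 16*x^2 dx = 2000/3;
    ∫_0^5 -12*x dx = -150;  ∫_0^5 9 dx = 45.
  Sum: 1953125/9 − 312500/7 + 31250/3 − 1250 − 1250 + 2000/3 − 150 + 45 = 11393510/63.
  ∫_0^5 u'(x)^2 dx = ∫_0^5 (16*x^6 - 32*x^4 + 16*x^3 + 16*x^2 - 16*x + 4) dx. Term by term:
    ∫_0^5 16*x^6 dx = 1250000/7;  ∫_0^5 -32*x^4 dx = -20000;  ∫_0^5 16*x^3 dx = 2500;
    ∫_0^5 16*x^2 dx = 2000/3;  ∫_0^5 -16*x dx = -200;  ∫_0^5 4 dx = 20.
  Sum: 1250000/7 − 20000 + 2500 + 2000/3 − 200 + 20 = 3392720/21.
Adding: ||u||_{H^1}^2 = 11393510/63 + 3392720/21 = 21571670/63.


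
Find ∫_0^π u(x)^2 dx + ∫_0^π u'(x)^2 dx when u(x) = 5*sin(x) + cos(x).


||u||_{H^1(0,π)}^2 = 26*π

u'(x) = -sin(x) + 5*cos(x).
Expand u² and (u')² and integrate term by term on (0, π), using: for integers n ≥ 1, ∫_0^π sin²(nx) dx = ∫_0^π cos²(nx) dx = π/2; for n ≠ n', ∫_0^π sin(nx)sin(n'x) dx = ∫_0^π cos(nx)cos(n'x) dx = 0; and by product-to-sum, ∫_0^π sin(nx)cos(n'x) dx = ½∫_0^π [sin((n+n')x) + sin((n−n')x)] dx, which is 0 when n+n' is even and 2n/(n²−n'²) when n+n' is odd (it need not vanish on (0, π)).
  u² squared terms: (5)²·∫sin(x)² dx = 25·π/2 = 25*π/2;  (1)²·∫cos(x)² dx = 1·π/2 = π/2.
  u² cross terms: 2·(5)·(1)·∫sin(x)·cos(x) dx = 10·(0) = 0.
  So ∫_0^π u² dx = 25*π/2 + π/2 + 0 = 13*π.
  (u')² squared terms: (-1)²·∫sin(x)² dx = 1·π/2 = π/2;  (5)²·∫cos(x)² dx = 25·π/2 = 25*π/2.
  (u')² cross terms: 2·(-1)·(5)·∫sin(x)·cos(x) dx = -10·(0) = 0.
  So ∫_0^π (u')² dx = π/2 + 25*π/2 + 0 = 13*π.
||u||_{H^1}^2 = (13*π) + (13*π) = 26*π.


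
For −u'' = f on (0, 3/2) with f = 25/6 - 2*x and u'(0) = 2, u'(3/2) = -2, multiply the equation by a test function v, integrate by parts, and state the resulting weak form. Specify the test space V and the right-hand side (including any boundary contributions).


V = H^1(0, 3/2) (v unrestricted at boundary; u is determined up to an additive constant); weak form: ∫_0^3/2 u'v' dx = ∫_0^3/2 (25/6 - 2*x) v dx − 2·v(3/2) − 2·v(0) for all v ∈ V.

Multiply both sides by a test function v and integrate from 0 to 3/2:
  ∫_0^3/2 −u''(x) v(x) dx = ∫_0^3/2 f(x) v(x) dx.
Integrate the LHS by parts once:
  ∫_0^3/2 −u'' v dx = −[u'(x) v(x)]_0^3/2 + ∫_0^3/2 u'(x) v'(x) dx.
Thus ∫_0^3/2 u'(x) v'(x) dx = ∫_0^3/2 f(x) v(x) dx + [u'(x) v(x)]_0^3/2.
Choose V so that boundary terms are either known or forced to vanish.
u has inhomogeneous Neumann u'(0) = 2, u'(3/2) = -2. [u' v]_0^3/2 = (-2)·v(3/2) − (2)·v(0) = − 2·v(3/2) − 2·v(0). Take V = H^1(0, 3/2); boundary term becomes part of RHS.
Weak formulation: find u (satisfying any essential BC) such that ∫_0^3/2 u'(x) v'(x) dx = ∫_0^3/2 f v dx − 2·v(3/2) − 2·v(0) for all v ∈ V (Neumann data are natural BCs: they enter the RHS as boundary terms).
Substituting f(x) = 25/6 - 2*x, the right-hand side is ∫_0^3/2 (25/6 - 2*x) v dx − 2·v(3/2) − 2·v(0).
Compatibility check (pure Neumann): taking v ≡ 1 ∈ V gives 0 = ∫_0^3/2 f dx + (-2) − (2), i.e. ∫_0^3/2 f dx must equal u'(0) − u'(3/2) = 4. Indeed ∫_0^3/2 (25/6 - 2*x) dx = 4, so the data are compatible. The solution is then unique only up to an additive constant (fix it e.g. by requiring ∫_0^3/2 u dx = 0).


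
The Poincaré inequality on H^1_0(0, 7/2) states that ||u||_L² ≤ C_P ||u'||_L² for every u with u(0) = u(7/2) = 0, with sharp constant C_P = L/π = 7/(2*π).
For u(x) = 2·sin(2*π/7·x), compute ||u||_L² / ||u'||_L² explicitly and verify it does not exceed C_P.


||u||_L² / ||u'||_L² = 7/(2*π) = C_P.

u(x) = 2·sin(2*π/7·x), so u'(x) = 4*π*cos(2*π*x/7)/7.
Writing u(x) = A·sin(kπx/L) with A = 2 and k = 1, use ∫_0^L sin²(kπx/L) dx = L/2 and ∫_0^L cos²(kπx/L) dx = L/2.
u² = 4·sin²(2*π/7·x) and (u')² = 16*π^2/49·cos²(2*π/7·x), and each of sin², cos² integrates to L/2 = 7/4 over (0, 7/2).
∫_0^7/2 u² dx = 7, so ||u||_L² = sqrt(7).
∫_0^7/2 (u')² dx = 4*π^2/7, so ||u'||_L² = 2*sqrt(7)*π/7.
Ratio ||u||_L² / ||u'||_L² = 7/(2*π).
Sharp Poincaré constant on H^1_0(0, 7/2) is C_P = L/π = 7/(2*π), achieved by sin(2*π/7·x).
This is the k = 1 eigenfunction (up to amplitude), so the ratio equals the sharp Poincaré constant exactly.


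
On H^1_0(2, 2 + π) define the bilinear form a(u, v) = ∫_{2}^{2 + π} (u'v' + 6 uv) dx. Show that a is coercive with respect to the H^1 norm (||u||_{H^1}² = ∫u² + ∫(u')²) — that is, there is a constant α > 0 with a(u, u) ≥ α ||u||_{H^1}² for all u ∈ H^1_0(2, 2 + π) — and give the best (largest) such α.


α = 1

Coercivity of a(·,·) on H^1_0(2, 2 + π) means a(u, u) ≥ α ||u||_{H^1}² for every u ∈ H^1_0.
The interval has length L = π, and Poincaré/coercivity depend only on L. Here a(u, u) = ∫(u')² + (6)·∫u².
Here c = 6 ≥ 1, so a(u,u) = ∫(u')² + c∫u² ≥ ∫(u')² + ∫u² = ||u||_{H^1}², i.e. α = 1 works. No larger α is possible: a(u,u) ≥ α||u||_{H^1}² means (1−α)∫(u')² ≥ (α−c)∫u², and for the modes u_n = sin(nπ(x−x₀)/L) (x₀ the left endpoint) one has ∫u_n²/∫(u_n')² = (L/(nπ))² → 0, so a(u_n,u_n)/||u_n||_{H^1}² → 1. Hence the optimal constant is α = 1.
Therefore α = 1.


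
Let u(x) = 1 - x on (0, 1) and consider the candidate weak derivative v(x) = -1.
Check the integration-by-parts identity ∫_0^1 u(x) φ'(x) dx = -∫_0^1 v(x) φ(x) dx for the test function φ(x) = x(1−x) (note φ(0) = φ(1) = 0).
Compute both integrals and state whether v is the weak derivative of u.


LHS = 1/6, RHS = 1/6. Yes, v = u' weakly.

u(x) = 1 - x, classical derivative u'(x) = -1.
φ(x) = x(1−x), so φ'(x) = 1 - 2*x.
Note φ(0) = φ(1) = 0, so the boundary term u·φ vanishes.
LHS = ∫_0^1 u(x) φ'(x) dx = ∫_0^1 (2*x^2 - 3*x + 1) dx. Term by term:
  ∫_0^1 2*x^2 dx = 2/3;  ∫_0^1 -3*x dx = -3/2;  ∫_0^1 1 dx = 1.
Sum: 2/3 − 3/2 + 1 = 1/6.
So LHS = 1/6.
∫_0^1 v(x) φ(x) dx = ∫_0^1 (x^2 - x) dx. Term by term:
  ∫_0^1 x^2 dx = 1/3;  ∫_0^1 -x dx = -1/2.
Sum: 1/3 − 1/2 = -1/6.
So RHS = -∫_0^1 v(x) φ(x) dx = 1/6.
LHS = RHS, so the identity holds for this test φ.
Moreover u is smooth here and v(x) = u'(x) = -1 pointwise, so the identity holds for every test function. Hence v is the weak derivative of u.


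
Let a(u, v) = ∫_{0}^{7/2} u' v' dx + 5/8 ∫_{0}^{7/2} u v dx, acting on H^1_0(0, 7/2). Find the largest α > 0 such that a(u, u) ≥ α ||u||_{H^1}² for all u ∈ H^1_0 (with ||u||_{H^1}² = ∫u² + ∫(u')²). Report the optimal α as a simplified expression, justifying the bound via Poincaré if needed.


α = (245 + 32*π^2)/(8*(4*π^2 + 49))

Coercivity of a(·,·) on H^1_0(0, 7/2) means a(u, u) ≥ α ||u||_{H^1}² for every u ∈ H^1_0.
The interval has length L = 7/2, and Poincaré/coercivity depend only on L. Here a(u, u) = ∫(u')² + (5/8)·∫u².
Here 0 < c = 5/8 < 1. The condition a(u,u) ≥ α||u||_{H^1}² reads (1−α)∫(u')² ≥ (α−c)∫u². Any admissible α is ≤ 1 (rapidly oscillating u have ∫u²/∫(u')² → 0), and α = 1 would force 0 ≥ (1−c)∫u², impossible since c < 1; so 1−α > 0. By the sharp Poincaré inequality on H^1_0 of an interval of length L, ∫(u')² ≥ (π/L)²∫u² with equality for the first sine mode sin(π(x−x₀)/L) (x₀ the left endpoint), so the inequality holds for all u iff (1−α)(π/L)² ≥ α − c, i.e. α ≤ ((π/L)² + c)/((π/L)² + 1) = (1 + c(L/π)²)/(1 + (L/π)²). With (π/L)² = 4*π^2/49 and c = 5/8, the largest admissible constant is α = ((π/L)² + c)/((π/L)² + 1).
Simplifying, α = (245 + 32*π^2)/(8*(4*π^2 + 49)).


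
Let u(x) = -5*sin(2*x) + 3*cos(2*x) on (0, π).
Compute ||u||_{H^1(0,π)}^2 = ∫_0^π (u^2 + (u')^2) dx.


||u||_{H^1(0,π)}^2 = 85*π

u'(x) = -6*sin(2*x) - 10*cos(2*x).
Expand u² and (u')² and integrate term by term on (0, π), using: for integers n ≥ 1, ∫_0^π sin²(nx) dx = ∫_0^π cos²(nx) dx = π/2; for n ≠ n', ∫_0^π sin(nx)sin(n'x) dx = ∫_0^π cos(nx)cos(n'x) dx = 0; and by product-to-sum, ∫_0^π sin(nx)cos(n'x) dx = ½∫_0^π [sin((n+n')x) + sin((n−n')x)] dx, which is 0 when n+n' is even and 2n/(n²−n'²) when n+n' is odd (it need not vanish on (0, π)).
  u² squared terms: (-5)²·∫sin(2x)² dx = 25·π/2 = 25*π/2;  (3)²·∫cos(2x)² dx = 9·π/2 = 9*π/2.
  u² cross terms: 2·(-5)·(3)·∫sin(2x)·cos(2x) dx = -30·(0) = 0.
  So ∫_0^π u² dx = 25*π/2 + 9*π/2 + 0 = 17*π.
  (u')² squared terms: (-10)²·∫cos(2x)² dx = 100·π/2 = 50*π;  (-6)²·∫sin(2x)² dx = 36·π/2 = 18*π.
  (u')² cross terms: 2·(-10)·(-6)·∫cos(2x)·sin(2x) dx = 120·(0) = 0.
  So ∫_0^π (u')² dx = 50*π + 18*π + 0 = 68*π.
||u||_{H^1}^2 = (17*π) + (68*π) = 85*π.


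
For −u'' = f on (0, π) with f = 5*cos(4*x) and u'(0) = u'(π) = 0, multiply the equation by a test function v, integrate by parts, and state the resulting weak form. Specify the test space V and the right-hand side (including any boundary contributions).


V = H^1(0, π) (no boundary constraint on v; u is determined up to an additive constant); weak form: ∫_0^π u'v' dx = ∫_0^π (5*cos(4*x)) v dx for all v ∈ V.

Multiply both sides by a test function v and integrate from 0 to π:
  ∫_0^π −u''(x) v(x) dx = ∫_0^π f(x) v(x) dx.
Integrate the LHS by parts once:
  ∫_0^π −u'' v dx = −[u'(x) v(x)]_0^π + ∫_0^π u'(x) v'(x) dx.
Thus ∫_0^π u'(x) v'(x) dx = ∫_0^π f(x) v(x) dx + [u'(x) v(x)]_0^π.
Choose V so that boundary terms are either known or forced to vanish.
u has homogeneous Neumann: u'(0) = u'(π) = 0. So [u' v]_0^π = 0·v(π) − 0·v(0) = 0 for any v; take V = H^1(0, π).
Weak formulation: find u (satisfying any essential BC) such that ∫_0^π u'(x) v'(x) dx = ∫_0^π f v dx for all v ∈ V (homogeneous Neumann, so boundary terms vanish).
Substituting f(x) = 5*cos(4*x), the right-hand side is ∫_0^π (5*cos(4*x)) v dx.
Compatibility check (pure Neumann): taking v ≡ 1 ∈ V gives 0 = ∫_0^π f dx + (0) − (0), i.e. ∫_0^π f dx must equal u'(0) − u'(π) = 0. Indeed ∫_0^π (5*cos(4*x)) dx = 0, so the data are compatible. The solution is then unique only up to an additive constant (fix it e.g. by requiring ∫_0^π u dx = 0).


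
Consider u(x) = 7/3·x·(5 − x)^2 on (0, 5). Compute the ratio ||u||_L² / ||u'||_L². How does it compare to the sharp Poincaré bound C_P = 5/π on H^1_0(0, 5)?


||u||_L² / ||u'||_L² = 5*sqrt(14)/14 < C_P = 5/π.

u(x) = 7/3·x·(5 − x)^2, so u'(x) = 7*x^2 - 140*x/3 + 175/3.
u(x) = 7/3·x·(5 − x)^2 vanishes at x = 0 and x = 5, so u ∈ H^1_0(0, 5). Differentiate via the product rule and integrate the resulting polynomials term by term.
  ∫_0^5 u² dx = ∫_0^5 (49*x^6/9 - 980*x^5/9 + 2450*x^4/3 - 24500*x^3/9 + 30625*x^2/9) dx. Term by term:
    ∫_0^5 49*x^6/9 dx = 546875/9;  ∫_0^5 -980*x^5/9 dx = -7656250/27;  ∫_0^5 2450*x^4/3 dx = 1531250/3;
    ∫_0^5 -24500*x^3/9 dx = -3828125/9;  ∫_0^5 30625*x^2/9 dx = 3828125/27.
  Sum: 546875/9 − 7656250/27 + 1531250/3 − 3828125/9 + 3828125/27 = 109375/27.
  ∫_0^5 (u')² dx = ∫_0^5 (49*x^4 - 1960*x^3/3 + 26950*x^2/9 - 49000*x/9 + 30625/9) dx. Term by term:
    ∫_0^5 49*x^4 dx = 30625;  ∫_0^5 -1960*x^3/3 dx = -306250/3;  ∫_0^5 26950*x^2/9 dx = 3368750/27;
    ∫_0^5 -49000*x/9 dx = -612500/9;  ∫_0^5 30625/9 dx = 153125/9.
  Sum: 30625 − 306250/3 + 3368750/27 − 612500/9 + 153125/9 = 61250/27.
∫_0^5 u² dx = 109375/27, so ||u||_L² = 125*sqrt(21)/9.
∫_0^5 (u')² dx = 61250/27, so ||u'||_L² = 175*sqrt(6)/9.
Ratio ||u||_L² / ||u'||_L² = 5*sqrt(14)/14.
Sharp Poincaré constant on H^1_0(0, 5) is C_P = L/π = 5/π, achieved by sin(π/5·x).
A polynomial bump cannot attain the sharp Poincaré constant (only the first sine eigenfunction does), so the ratio is strictly less than C_P, consistent with ||u||_L² ≤ C_P ||u'||_L².


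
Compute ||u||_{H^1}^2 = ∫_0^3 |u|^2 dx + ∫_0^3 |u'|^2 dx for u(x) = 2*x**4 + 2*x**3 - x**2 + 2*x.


||u||_{H^1}^2 = 1695093/35

The H^1 norm (squared) on an interval (0, L) is
  ||u||_{H^1}^2 = ∫_0^L u(x)^2 dx + ∫_0^L u'(x)^2 dx.
Compute u'(x) = 8*x**3 + 6*x**2 - 2*x + 2.
Then u(x)^2 = 4*x**8 + 8*x**7 + 4*x**5 + 9*x**4 - 4*x**3 + 4*x**2 and u'(x)^2 = 64*x**6 + 96*x**5 + 4*x**4 + 8*x**3 + 28*x**2 - 8*x + 4.
Integrate each monomial from 0 to 3 using ∫_0^3 c·x^n dx = c·3^(n+1)/(n+1):
  ∫_0^3 u(x)^2 dx = ∫_0^3 (4*x^8 + 8*x^7 + 4*x^5 + 9*x^4 - 4*x^3 + 4*x^2) dx. Term by term:
    ∫_0^3 4*x^8 dx = 8748;  ∫_0^3 8*x^7 dx = 6561;  ∫_0^3 4*x^5 dx = 486;
    ∫_0^3 9*x^4 dx = 2187/5;  ∫_0^3 -4*x^3 dx = -81;  ∫_0^3 4*x^2 dx = 36.
  Sum: 8748 + 6561 + 486 + 2187/5 − 81 + 36 = 80937/5.
  ∫_0^3 u'(x)^2 dx = ∫_0^3 (64*x^6 + 96*x^5 + 4*x^4 + 8*x^3 + 28*x^2 - 8*x + 4) dx. Term by term:
    ∫_0^3 64*x^6 dx = 139968/7;  ∫_0^3 96*x^5 dx = 11664;  ∫_0^3 4*x^4 dx = 972/5;
    ∫_0^3 8*x^3 dx = 162;  ∫_0^3 28*x^2 dx = 252;  ∫_0^3 -8*x dx = -36;
    ∫_0^3 4 dx = 12.
  Sum: 139968/7 + 11664 + 972/5 + 162 + 252 − 36 + 12 = 1128534/35.
Adding: ||u||_{H^1}^2 = 80937/5 + 1128534/35 = 1695093/35.
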